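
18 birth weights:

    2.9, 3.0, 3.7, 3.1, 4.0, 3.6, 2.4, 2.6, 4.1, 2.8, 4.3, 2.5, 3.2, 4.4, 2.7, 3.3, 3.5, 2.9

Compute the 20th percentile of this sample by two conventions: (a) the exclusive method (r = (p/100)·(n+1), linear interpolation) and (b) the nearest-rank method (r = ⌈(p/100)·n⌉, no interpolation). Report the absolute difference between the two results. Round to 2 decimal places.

0.02

Sorted: 2.4, 2.5, 2.6, 2.7, 2.8, 2.9, 2.9, 3.0, 3.1, 3.2, 3.3, 3.5, 3.6, 3.7, 4.0, 4.1, 4.3, 4.4.
n = 18.
(a) r = 3.8; between ranks 3 (2.6) and 4 (2.7): 2.68.
(b) the nearest-rank method: rank 4 → 2.7.
|2.68 − 2.7| = 0.02.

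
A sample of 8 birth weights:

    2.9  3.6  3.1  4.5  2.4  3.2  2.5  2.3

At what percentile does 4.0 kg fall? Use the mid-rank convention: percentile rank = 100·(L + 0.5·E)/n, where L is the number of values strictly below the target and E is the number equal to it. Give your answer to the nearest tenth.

Sorted: 2.3, 2.4, 2.5, 2.9, 3.1, 3.2, 3.6, 4.5.
Count below 4.0: L = 7; count equal: E = 0; n = 8.
Percentile rank = 100·(7 + 0.5·0)/8 = 100·7/8 = 87.5.

87.5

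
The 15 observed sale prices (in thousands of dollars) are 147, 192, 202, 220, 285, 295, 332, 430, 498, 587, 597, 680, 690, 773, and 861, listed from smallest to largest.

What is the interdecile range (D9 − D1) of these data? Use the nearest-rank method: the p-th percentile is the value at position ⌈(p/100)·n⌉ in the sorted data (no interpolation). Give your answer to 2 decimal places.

n = 15.
P10: rank ⌈10/100·15⌉ = 2 → 192.
P90: rank ⌈90/100·15⌉ = 14 → 773.
Difference: 773 − 192 = 581.

581.00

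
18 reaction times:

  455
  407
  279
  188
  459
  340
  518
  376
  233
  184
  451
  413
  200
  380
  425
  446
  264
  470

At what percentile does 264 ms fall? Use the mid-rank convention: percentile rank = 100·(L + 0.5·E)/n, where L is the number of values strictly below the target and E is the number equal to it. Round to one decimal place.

Sorted: 184, 188, 200, 233, 264, 279, 340, 376, 380, 407, 413, 425, 446, 451, 455, 459, 470, 518.
Count below 264: L = 4; count equal: E = 1; n = 18.
Percentile rank = 100·(4 + 0.5·1)/18 = 100·4.5/18 = 25.

25.0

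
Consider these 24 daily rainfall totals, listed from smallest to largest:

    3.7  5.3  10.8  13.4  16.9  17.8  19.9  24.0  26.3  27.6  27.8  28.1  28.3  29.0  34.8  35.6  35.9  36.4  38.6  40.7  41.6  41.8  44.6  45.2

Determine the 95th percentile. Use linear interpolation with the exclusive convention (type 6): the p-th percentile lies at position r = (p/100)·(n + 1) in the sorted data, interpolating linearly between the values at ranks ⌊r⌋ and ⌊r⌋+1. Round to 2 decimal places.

45.05

n = 24.
r = (95/100)·(24 + 1) = 23.75.
Rank 23 is 44.6 and rank 24 is 45.2.
Interpolate: 44.6 + 0.75·(45.2 − 44.6) = 44.6 + 0.75·0.6 = 45.05.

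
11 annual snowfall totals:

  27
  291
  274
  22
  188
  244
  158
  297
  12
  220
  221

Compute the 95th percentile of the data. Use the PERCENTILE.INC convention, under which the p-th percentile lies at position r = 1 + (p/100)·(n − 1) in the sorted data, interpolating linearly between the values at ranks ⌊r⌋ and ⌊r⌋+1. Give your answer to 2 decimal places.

294.00

Sorted: 12, 22, 27, 158, 188, 220, 221, 244, 274, 291, 297.
n = 11.
r = 1 + (95/100)·(11 − 1) = 1 + 9.5 = 10.5.
Rank 10 is 291 and rank 11 is 297.
Interpolate: 291 + 0.5·(297 − 291) = 291 + 0.5·6 = 294.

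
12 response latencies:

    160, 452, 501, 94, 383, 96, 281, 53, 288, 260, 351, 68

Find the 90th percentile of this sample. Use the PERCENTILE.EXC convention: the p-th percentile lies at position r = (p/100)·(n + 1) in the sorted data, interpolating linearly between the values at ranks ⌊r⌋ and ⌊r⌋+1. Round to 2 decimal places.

486.30

Sorted: 53, 68, 94, 96, 160, 260, 281, 288, 351, 383, 452, 501.
n = 12.
r = (90/100)·(12 + 1) = 11.7.
Rank 11 is 452 and rank 12 is 501.
Interpolate: 452 + 0.7·(501 − 452) = 452 + 0.7·49 = 486.3.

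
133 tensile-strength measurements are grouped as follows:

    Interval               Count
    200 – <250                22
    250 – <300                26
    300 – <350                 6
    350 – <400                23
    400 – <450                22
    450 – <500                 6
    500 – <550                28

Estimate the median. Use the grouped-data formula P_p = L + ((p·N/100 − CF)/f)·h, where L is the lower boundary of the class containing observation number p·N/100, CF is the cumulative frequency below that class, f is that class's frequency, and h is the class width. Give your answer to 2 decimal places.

N = 133; target position k = 50/100 · 133 = 66.5.
Cumulative frequencies: 22, 48, 54, 77, 99, 105, 133.
Observation 66.5 falls in the class 350 – <400.
L = 350, CF = 54, f = 23, h = 50.
P50 = 350 + ((66.5 − 54)/23)·50 = 350 + 27.1739 = 377.174.

377.17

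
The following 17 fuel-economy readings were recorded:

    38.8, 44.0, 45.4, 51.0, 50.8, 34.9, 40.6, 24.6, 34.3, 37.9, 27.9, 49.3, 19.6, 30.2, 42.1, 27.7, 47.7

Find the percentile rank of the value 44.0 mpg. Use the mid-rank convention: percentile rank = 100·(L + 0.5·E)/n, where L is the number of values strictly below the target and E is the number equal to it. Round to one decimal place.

Sorted: 19.6, 24.6, 27.7, 27.9, 30.2, 34.3, 34.9, 37.9, 38.8, 40.6, 42.1, 44.0, 45.4, 47.7, 49.3, 50.8, 51.0.
Count below 44.0: L = 11; count equal: E = 1; n = 17.
Percentile rank = 100·(11 + 0.5·1)/17 = 100·11.5/17 = 67.65.

67.6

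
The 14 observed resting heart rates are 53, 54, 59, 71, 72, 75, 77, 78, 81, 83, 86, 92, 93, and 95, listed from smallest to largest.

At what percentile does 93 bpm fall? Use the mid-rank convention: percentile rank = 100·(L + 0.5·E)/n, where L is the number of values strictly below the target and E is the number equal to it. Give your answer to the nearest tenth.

Count below 93: L = 12; count equal: E = 1; n = 14.
Percentile rank = 100·(12 + 0.5·1)/14 = 100·12.5/14 = 89.29.

89.3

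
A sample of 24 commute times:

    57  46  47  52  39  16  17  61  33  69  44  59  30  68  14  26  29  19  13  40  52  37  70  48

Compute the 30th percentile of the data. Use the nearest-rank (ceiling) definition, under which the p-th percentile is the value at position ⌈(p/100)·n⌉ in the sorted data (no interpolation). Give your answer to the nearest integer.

30

Sorted: 13, 14, 16, 17, 19, 26, 29, 30, 33, 37, 39, 40, 44, 46, 47, 48, 52, 52, 57, 59, 61, 68, 69, 70.
n = 24.
Position = ⌈30/100 · 24⌉ = ⌈7.2⌉ = 8.
The value at rank 8 is 30.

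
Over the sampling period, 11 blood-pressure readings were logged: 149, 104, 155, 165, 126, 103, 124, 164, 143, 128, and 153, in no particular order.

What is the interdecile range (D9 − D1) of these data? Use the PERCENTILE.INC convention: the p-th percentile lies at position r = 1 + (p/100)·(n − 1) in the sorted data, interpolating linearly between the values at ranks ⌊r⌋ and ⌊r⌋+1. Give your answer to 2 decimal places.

60.00

Sorted: 103, 104, 124, 126, 128, 143, 149, 153, 155, 164, 165.
n = 11.
P10: r = 2 (integer) → 104.
P90: r = 10 (integer) → 164.
Difference: 164 − 104 = 60.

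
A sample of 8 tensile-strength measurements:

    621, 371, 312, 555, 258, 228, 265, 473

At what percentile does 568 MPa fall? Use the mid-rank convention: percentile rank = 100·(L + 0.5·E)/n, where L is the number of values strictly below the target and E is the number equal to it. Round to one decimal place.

Sorted: 228, 258, 265, 312, 371, 473, 555, 621.
Count below 568: L = 7; count equal: E = 0; n = 8.
Percentile rank = 100·(7 + 0.5·0)/8 = 100·7/8 = 87.5.

87.5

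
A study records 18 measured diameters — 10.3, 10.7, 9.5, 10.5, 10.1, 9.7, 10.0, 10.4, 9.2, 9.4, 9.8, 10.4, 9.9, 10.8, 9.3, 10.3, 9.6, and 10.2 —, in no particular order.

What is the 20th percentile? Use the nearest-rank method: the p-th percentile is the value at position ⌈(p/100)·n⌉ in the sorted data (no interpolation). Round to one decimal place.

Sorted: 9.2, 9.3, 9.4, 9.5, 9.6, 9.7, 9.8, 9.9, 10.0, 10.1, 10.2, 10.3, 10.3, 10.4, 10.4, 10.5, 10.7, 10.8.
n = 18.
Position = ⌈20/100 · 18⌉ = ⌈3.6⌉ = 4.
The value at rank 4 is 9.5.

9.5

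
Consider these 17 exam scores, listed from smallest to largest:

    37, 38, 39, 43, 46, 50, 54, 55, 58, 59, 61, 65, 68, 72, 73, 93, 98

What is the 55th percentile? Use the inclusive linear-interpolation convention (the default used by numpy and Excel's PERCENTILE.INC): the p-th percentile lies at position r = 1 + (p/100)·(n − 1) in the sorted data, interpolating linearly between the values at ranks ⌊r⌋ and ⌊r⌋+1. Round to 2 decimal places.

n = 17.
r = 1 + (55/100)·(17 − 1) = 1 + 8.8 = 9.8.
Rank 9 is 58 and rank 10 is 59.
Interpolate: 58 + 0.8·(59 − 58) = 58 + 0.8·1 = 58.8.

58.80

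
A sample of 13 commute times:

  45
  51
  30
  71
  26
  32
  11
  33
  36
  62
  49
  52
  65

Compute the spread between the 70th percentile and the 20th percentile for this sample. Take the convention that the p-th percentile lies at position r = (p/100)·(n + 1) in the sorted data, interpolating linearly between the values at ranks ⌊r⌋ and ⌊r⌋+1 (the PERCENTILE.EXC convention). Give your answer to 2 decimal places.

22.60

Sorted: 11, 26, 30, 32, 33, 36, 45, 49, 51, 52, 62, 65, 71.
n = 13.
P20: r = 2.8; ranks 2–3 are 26, 30; interpolating gives 29.2.
P70: r = 9.8; ranks 9–10 are 51, 52; interpolating gives 51.8.
Difference: 51.8 − 29.2 = 22.6.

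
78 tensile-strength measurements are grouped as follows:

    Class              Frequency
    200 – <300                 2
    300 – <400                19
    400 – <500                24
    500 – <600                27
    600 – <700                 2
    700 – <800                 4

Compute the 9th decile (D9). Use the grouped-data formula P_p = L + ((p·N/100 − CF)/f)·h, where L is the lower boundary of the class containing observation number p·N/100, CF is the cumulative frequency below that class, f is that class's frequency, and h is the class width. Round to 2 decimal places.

593.33

N = 78; target position k = 90/100 · 78 = 70.2.
Cumulative frequencies: 2, 21, 45, 72, 74, 78.
Observation 70.2 falls in the class 500 – <600.
L = 500, CF = 45, f = 27, h = 100.
P90 = 500 + ((70.2 − 45)/27)·100 = 500 + 93.3333 = 593.333.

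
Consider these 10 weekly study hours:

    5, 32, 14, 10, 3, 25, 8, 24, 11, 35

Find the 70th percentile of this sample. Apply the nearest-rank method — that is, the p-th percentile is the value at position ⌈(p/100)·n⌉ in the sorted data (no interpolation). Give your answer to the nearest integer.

Sorted: 3, 5, 8, 10, 11, 14, 24, 25, 32, 35.
n = 10.
Position = ⌈70/100 · 10⌉ = ⌈7⌉ = 7.
The value at rank 7 is 24.

24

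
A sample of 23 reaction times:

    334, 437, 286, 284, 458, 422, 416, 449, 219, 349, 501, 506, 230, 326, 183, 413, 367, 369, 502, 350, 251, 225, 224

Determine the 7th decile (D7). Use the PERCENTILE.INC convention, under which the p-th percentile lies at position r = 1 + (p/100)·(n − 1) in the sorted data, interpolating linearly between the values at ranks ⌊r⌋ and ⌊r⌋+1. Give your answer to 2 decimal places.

418.40

Sorted: 183, 219, 224, 225, 230, 251, 284, 286, 326, 334, 349, 350, 367, 369, 413, 416, 422, 437, 449, 458, 501, 502, 506.
n = 23.
r = 1 + (70/100)·(23 − 1) = 1 + 15.4 = 16.4.
Rank 16 is 416 and rank 17 is 422.
Interpolate: 416 + 0.4·(422 − 416) = 416 + 0.4·6 = 418.4.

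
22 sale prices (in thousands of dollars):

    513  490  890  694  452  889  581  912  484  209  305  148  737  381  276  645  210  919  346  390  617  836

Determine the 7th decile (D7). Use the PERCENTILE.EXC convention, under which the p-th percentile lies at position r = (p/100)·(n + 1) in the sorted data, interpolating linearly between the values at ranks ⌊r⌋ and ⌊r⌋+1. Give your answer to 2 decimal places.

698.30

Sorted: 148, 209, 210, 276, 305, 346, 381, 390, 452, 484, 490, 513, 581, 617, 645, 694, 737, 836, 889, 890, 912, 919.
n = 22.
r = (70/100)·(22 + 1) = 16.1.
Rank 16 is 694 and rank 17 is 737.
Interpolate: 694 + 0.1·(737 − 694) = 694 + 0.1·43 = 698.3.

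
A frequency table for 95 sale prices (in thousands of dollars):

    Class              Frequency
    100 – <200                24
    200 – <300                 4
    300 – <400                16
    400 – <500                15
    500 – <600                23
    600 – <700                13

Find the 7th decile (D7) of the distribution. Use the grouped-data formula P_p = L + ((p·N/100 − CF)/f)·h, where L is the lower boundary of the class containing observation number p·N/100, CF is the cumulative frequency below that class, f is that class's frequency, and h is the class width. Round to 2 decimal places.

532.61

N = 95; target position k = 70/100 · 95 = 66.5.
Cumulative frequencies: 24, 28, 44, 59, 82, 95.
Observation 66.5 falls in the class 500 – <600.
L = 500, CF = 59, f = 23, h = 100.
P70 = 500 + ((66.5 − 59)/23)·100 = 500 + 32.6087 = 532.609.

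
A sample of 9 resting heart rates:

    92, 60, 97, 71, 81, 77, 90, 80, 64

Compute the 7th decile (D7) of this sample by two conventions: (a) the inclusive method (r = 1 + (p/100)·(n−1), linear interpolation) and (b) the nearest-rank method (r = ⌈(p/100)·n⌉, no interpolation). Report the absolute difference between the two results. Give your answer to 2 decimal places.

3.60

Sorted: 60, 64, 71, 77, 80, 81, 90, 92, 97.
n = 9.
(a) r = 6.6; between ranks 6 (81) and 7 (90): 86.4.
(b) the nearest-rank method: rank 7 → 90.
|86.4 − 90| = 3.6.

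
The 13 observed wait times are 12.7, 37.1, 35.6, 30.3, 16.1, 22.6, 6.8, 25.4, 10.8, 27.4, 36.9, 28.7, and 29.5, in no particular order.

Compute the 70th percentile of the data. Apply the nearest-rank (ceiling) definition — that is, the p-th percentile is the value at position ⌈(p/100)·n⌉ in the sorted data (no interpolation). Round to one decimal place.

30.3

Sorted: 6.8, 10.8, 12.7, 16.1, 22.6, 25.4, 27.4, 28.7, 29.5, 30.3, 35.6, 36.9, 37.1.
n = 13.
Position = ⌈70/100 · 13⌉ = ⌈9.1⌉ = 10.
The value at rank 10 is 30.3.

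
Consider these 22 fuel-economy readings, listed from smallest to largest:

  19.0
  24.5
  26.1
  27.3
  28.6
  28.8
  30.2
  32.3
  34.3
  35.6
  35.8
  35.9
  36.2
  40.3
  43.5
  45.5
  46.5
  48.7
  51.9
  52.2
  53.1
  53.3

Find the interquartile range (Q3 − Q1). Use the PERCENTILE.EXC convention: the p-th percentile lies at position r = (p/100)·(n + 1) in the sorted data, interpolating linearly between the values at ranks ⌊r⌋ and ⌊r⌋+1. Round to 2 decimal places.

18.30

n = 22.
P25: r = 5.75; ranks 5–6 are 28.6, 28.8; interpolating gives 28.75.
P75: r = 17.25; ranks 17–18 are 46.5, 48.7; interpolating gives 47.05.
Difference: 47.05 − 28.75 = 18.3.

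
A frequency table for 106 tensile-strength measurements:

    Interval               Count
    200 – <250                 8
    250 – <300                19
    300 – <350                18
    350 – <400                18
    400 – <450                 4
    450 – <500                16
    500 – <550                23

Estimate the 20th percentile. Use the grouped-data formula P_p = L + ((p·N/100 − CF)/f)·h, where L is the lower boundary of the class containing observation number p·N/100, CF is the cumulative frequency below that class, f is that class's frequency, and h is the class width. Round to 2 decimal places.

284.74

N = 106; target position k = 20/100 · 106 = 21.2.
Cumulative frequencies: 8, 27, 45, 63, 67, 83, 106.
Observation 21.2 falls in the class 250 – <300.
L = 250, CF = 8, f = 19, h = 50.
P20 = 250 + ((21.2 − 8)/19)·50 = 250 + 34.7368 = 284.737.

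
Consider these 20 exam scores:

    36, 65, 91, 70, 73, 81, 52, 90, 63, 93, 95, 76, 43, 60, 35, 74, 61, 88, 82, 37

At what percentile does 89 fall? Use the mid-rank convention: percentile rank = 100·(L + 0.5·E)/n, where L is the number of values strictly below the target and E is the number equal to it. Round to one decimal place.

80.0

Sorted: 35, 36, 37, 43, 52, 60, 61, 63, 65, 70, 73, 74, 76, 81, 82, 88, 90, 91, 93, 95.
Count below 89: L = 16; count equal: E = 0; n = 20.
Percentile rank = 100·(16 + 0.5·0)/20 = 100·16/20 = 80.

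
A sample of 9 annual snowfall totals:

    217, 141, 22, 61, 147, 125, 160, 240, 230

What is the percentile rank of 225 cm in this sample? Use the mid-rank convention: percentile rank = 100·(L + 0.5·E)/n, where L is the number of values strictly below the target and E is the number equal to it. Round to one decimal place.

Sorted: 22, 61, 125, 141, 147, 160, 217, 230, 240.
Count below 225: L = 7; count equal: E = 0; n = 9.
Percentile rank = 100·(7 + 0.5·0)/9 = 100·7/9 = 77.78.

77.8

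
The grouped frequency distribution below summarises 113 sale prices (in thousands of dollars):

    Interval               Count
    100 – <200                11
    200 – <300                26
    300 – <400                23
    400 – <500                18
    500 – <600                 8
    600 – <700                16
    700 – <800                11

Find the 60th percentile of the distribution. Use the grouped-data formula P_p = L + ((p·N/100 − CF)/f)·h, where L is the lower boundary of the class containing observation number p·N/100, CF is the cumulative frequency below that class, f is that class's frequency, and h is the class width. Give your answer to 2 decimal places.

443.33

N = 113; target position k = 60/100 · 113 = 67.8.
Cumulative frequencies: 11, 37, 60, 78, 86, 102, 113.
Observation 67.8 falls in the class 400 – <500.
L = 400, CF = 60, f = 18, h = 100.
P60 = 400 + ((67.8 − 60)/18)·100 = 400 + 43.3333 = 443.333.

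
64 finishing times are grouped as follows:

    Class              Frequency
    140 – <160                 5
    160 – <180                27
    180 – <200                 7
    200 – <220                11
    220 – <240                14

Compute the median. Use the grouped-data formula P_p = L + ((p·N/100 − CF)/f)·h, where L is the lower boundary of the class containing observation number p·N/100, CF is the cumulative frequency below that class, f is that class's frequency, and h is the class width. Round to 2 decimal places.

N = 64; target position k = 50/100 · 64 = 32.
Cumulative frequencies: 5, 32, 39, 50, 64.
Observation 32 falls in the class 160 – <180.
L = 160, CF = 5, f = 27, h = 20.
P50 = 160 + ((32 − 5)/27)·20 = 160 + 20 = 180.

180.00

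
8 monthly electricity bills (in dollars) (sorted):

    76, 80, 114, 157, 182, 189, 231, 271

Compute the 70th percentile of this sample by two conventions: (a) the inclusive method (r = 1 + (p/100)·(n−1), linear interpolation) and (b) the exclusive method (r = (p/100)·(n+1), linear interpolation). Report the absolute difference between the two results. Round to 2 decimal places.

13.30

n = 8.
(a) r = 5.9; between ranks 5 (182) and 6 (189): 188.3.
(b) r = 6.3; between ranks 6 (189) and 7 (231): 201.6.
|188.3 − 201.6| = 13.3.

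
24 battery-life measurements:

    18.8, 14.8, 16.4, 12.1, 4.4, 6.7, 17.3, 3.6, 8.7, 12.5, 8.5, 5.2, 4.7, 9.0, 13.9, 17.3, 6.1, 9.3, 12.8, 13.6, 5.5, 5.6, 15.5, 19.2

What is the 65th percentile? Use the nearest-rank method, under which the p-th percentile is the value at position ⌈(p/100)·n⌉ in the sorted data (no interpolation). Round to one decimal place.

Sorted: 3.6, 4.4, 4.7, 5.2, 5.5, 5.6, 6.1, 6.7, 8.5, 8.7, 9.0, 9.3, 12.1, 12.5, 12.8, 13.6, 13.9, 14.8, 15.5, 16.4, 17.3, 17.3, 18.8, 19.2.
n = 24.
Position = ⌈65/100 · 24⌉ = ⌈15.6⌉ = 16.
The value at rank 16 is 13.6.

13.6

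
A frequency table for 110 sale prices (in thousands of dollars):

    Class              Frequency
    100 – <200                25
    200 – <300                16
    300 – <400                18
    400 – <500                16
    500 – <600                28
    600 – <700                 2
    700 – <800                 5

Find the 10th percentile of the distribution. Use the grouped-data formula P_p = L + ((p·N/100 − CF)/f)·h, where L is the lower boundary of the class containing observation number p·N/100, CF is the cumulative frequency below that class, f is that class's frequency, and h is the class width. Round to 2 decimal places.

N = 110; target position k = 10/100 · 110 = 11.
Cumulative frequencies: 25, 41, 59, 75, 103, 105, 110.
Observation 11 falls in the class 100 – <200.
L = 100, CF = 0, f = 25, h = 100.
P10 = 100 + ((11 − 0)/25)·100 = 100 + 44 = 144.

144.00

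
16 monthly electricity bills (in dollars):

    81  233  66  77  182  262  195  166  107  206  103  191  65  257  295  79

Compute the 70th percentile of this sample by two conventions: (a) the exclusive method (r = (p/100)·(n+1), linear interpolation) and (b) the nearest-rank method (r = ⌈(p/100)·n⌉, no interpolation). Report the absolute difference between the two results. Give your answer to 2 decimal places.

1.10

Sorted: 65, 66, 77, 79, 81, 103, 107, 166, 182, 191, 195, 206, 233, 257, 262, 295.
n = 16.
(a) r = 11.9; between ranks 11 (195) and 12 (206): 204.9.
(b) the nearest-rank method: rank 12 → 206.
|204.9 − 206| = 1.1.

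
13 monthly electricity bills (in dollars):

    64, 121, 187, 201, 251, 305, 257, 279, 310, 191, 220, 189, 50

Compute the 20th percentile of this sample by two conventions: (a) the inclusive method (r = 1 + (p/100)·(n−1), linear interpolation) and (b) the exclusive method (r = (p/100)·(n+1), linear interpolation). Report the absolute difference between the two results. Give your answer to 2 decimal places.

37.80

Sorted: 50, 64, 121, 187, 189, 191, 201, 220, 251, 257, 279, 305, 310.
n = 13.
(a) r = 3.4; between ranks 3 (121) and 4 (187): 147.4.
(b) r = 2.8; between ranks 2 (64) and 3 (121): 109.6.
|147.4 − 109.6| = 37.8.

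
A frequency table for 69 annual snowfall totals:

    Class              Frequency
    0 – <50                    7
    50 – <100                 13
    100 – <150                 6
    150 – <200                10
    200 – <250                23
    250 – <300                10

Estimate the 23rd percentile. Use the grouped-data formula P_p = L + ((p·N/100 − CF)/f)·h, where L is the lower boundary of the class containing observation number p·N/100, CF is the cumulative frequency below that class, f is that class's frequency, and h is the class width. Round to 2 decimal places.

84.12

N = 69; target position k = 23/100 · 69 = 15.87.
Cumulative frequencies: 7, 20, 26, 36, 59, 69.
Observation 15.87 falls in the class 50 – <100.
L = 50, CF = 7, f = 13, h = 50.
P23 = 50 + ((15.87 − 7)/13)·50 = 50 + 34.1154 = 84.1154.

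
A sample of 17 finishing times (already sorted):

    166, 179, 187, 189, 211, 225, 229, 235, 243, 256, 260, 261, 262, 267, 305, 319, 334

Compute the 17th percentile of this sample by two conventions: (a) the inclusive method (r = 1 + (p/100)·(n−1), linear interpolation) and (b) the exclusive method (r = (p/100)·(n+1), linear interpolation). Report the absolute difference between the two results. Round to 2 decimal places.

n = 17.
(a) r = 3.72; between ranks 3 (187) and 4 (189): 188.44.
(b) r = 3.06; between ranks 3 (187) and 4 (189): 187.12.
|188.44 − 187.12| = 1.32.

1.32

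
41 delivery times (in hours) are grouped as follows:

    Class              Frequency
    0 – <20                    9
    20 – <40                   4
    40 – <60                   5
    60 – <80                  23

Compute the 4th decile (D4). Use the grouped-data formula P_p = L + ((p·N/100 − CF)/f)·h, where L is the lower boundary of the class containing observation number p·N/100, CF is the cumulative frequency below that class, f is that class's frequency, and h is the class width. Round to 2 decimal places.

N = 41; target position k = 40/100 · 41 = 16.4.
Cumulative frequencies: 9, 13, 18, 41.
Observation 16.4 falls in the class 40 – <60.
L = 40, CF = 13, f = 5, h = 20.
P40 = 40 + ((16.4 − 13)/5)·20 = 40 + 13.6 = 53.6.

53.60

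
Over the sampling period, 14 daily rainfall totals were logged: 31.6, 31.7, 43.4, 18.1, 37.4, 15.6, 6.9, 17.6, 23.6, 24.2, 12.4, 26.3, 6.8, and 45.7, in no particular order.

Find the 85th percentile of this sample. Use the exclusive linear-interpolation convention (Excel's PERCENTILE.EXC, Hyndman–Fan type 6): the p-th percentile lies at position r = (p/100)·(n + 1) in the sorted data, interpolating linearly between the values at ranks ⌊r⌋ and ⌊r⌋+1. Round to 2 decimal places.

41.90

Sorted: 6.8, 6.9, 12.4, 15.6, 17.6, 18.1, 23.6, 24.2, 26.3, 31.6, 31.7, 37.4, 43.4, 45.7.
n = 14.
r = (85/100)·(14 + 1) = 12.75.
Rank 12 is 37.4 and rank 13 is 43.4.
Interpolate: 37.4 + 0.75·(43.4 − 37.4) = 37.4 + 0.75·6 = 41.9.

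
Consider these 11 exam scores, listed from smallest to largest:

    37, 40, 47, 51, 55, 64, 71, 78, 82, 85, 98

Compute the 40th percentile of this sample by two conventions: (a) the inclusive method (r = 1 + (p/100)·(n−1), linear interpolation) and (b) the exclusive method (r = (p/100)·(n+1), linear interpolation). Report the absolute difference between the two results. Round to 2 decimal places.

n = 11.
(a) r = 5 → value at rank 5 = 55.
(b) r = 4.8; between ranks 4 (51) and 5 (55): 54.2.
|55 − 54.2| = 0.8.

0.80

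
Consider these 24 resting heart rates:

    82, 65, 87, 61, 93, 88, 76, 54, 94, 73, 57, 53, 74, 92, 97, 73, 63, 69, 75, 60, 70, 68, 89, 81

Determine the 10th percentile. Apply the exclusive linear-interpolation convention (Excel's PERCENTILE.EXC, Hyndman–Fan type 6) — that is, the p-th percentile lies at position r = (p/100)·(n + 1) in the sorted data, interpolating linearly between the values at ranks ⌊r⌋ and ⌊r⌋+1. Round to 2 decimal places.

Sorted: 53, 54, 57, 60, 61, 63, 65, 68, 69, 70, 73, 73, 74, 75, 76, 81, 82, 87, 88, 89, 92, 93, 94, 97.
n = 24.
r = (10/100)·(24 + 1) = 2.5.
Rank 2 is 54 and rank 3 is 57.
Interpolate: 54 + 0.5·(57 − 54) = 54 + 0.5·3 = 55.5.

55.50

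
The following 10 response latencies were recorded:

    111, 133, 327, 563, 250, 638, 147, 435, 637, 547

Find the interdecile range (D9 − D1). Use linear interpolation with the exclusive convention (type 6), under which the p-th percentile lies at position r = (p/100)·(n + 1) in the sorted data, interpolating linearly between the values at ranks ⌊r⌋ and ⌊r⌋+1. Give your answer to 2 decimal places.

524.70

Sorted: 111, 133, 147, 250, 327, 435, 547, 563, 637, 638.
n = 10.
P10: r = 1.1; ranks 1–2 are 111, 133; interpolating gives 113.2.
P90: r = 9.9; ranks 9–10 are 637, 638; interpolating gives 637.9.
Difference: 637.9 − 113.2 = 524.7.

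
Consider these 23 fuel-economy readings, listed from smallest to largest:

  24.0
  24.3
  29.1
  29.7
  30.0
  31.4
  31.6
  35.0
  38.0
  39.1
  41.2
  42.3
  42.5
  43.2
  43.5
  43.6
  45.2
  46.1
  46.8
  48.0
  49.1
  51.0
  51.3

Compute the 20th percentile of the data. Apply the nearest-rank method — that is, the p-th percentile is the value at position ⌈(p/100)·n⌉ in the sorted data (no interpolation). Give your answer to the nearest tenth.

n = 23.
Position = ⌈20/100 · 23⌉ = ⌈4.6⌉ = 5.
The value at rank 5 is 30.0.

30.0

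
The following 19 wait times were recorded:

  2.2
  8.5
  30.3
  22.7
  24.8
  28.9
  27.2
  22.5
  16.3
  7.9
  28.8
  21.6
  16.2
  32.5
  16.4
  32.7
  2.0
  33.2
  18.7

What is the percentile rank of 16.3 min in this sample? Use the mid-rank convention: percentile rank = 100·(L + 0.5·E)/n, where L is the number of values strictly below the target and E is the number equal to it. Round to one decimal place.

28.9

Sorted: 2.0, 2.2, 7.9, 8.5, 16.2, 16.3, 16.4, 18.7, 21.6, 22.5, 22.7, 24.8, 27.2, 28.8, 28.9, 30.3, 32.5, 32.7, 33.2.
Count below 16.3: L = 5; count equal: E = 1; n = 19.
Percentile rank = 100·(5 + 0.5·1)/19 = 100·5.5/19 = 28.95.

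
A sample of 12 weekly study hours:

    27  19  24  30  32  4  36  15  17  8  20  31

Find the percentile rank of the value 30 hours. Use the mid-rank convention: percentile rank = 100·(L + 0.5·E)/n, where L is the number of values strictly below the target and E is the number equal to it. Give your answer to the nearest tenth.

70.8

Sorted: 4, 8, 15, 17, 19, 20, 24, 27, 30, 31, 32, 36.
Count below 30: L = 8; count equal: E = 1; n = 12.
Percentile rank = 100·(8 + 0.5·1)/12 = 100·8.5/12 = 70.83.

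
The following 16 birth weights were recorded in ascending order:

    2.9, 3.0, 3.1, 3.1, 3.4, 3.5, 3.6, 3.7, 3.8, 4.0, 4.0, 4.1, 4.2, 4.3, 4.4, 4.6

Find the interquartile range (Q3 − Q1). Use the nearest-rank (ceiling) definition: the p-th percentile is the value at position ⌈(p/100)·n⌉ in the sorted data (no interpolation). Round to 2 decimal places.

1.00

n = 16.
P25: rank ⌈25/100·16⌉ = 4 → 3.1.
P75: rank ⌈75/100·16⌉ = 12 → 4.1.
Difference: 4.1 − 3.1 = 1.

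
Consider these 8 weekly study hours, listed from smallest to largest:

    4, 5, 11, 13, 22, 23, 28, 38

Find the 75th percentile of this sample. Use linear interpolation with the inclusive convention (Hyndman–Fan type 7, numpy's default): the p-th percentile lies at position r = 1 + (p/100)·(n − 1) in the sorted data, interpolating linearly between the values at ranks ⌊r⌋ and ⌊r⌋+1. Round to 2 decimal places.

n = 8.
r = 1 + (75/100)·(8 − 1) = 1 + 5.25 = 6.25.
Rank 6 is 23 and rank 7 is 28.
Interpolate: 23 + 0.25·(28 − 23) = 23 + 0.25·5 = 24.25.

24.25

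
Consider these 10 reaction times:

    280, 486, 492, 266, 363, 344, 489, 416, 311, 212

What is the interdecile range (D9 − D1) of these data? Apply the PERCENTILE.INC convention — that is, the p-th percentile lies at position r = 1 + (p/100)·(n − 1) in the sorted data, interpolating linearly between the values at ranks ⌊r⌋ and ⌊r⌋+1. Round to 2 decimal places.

Sorted: 212, 266, 280, 311, 344, 363, 416, 486, 489, 492.
n = 10.
P10: r = 1.9; ranks 1–2 are 212, 266; interpolating gives 260.6.
P90: r = 9.1; ranks 9–10 are 489, 492; interpolating gives 489.3.
Difference: 489.3 − 260.6 = 228.7.

228.70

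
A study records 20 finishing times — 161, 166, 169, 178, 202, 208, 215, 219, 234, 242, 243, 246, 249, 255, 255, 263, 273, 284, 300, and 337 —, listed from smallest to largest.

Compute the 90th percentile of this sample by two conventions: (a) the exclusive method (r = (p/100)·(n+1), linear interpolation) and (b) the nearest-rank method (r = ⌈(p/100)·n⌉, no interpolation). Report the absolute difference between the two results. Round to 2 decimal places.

n = 20.
(a) r = 18.9; between ranks 18 (284) and 19 (300): 298.4.
(b) the nearest-rank method: rank 18 → 284.
|298.4 − 284| = 14.4.

14.40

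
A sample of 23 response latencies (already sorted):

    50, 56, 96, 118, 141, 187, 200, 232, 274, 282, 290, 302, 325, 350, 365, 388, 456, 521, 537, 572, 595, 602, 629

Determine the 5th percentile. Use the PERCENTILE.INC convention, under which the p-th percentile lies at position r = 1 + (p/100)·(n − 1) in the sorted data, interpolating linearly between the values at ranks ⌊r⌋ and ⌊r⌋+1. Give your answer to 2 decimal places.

60.00

n = 23.
r = 1 + (5/100)·(23 − 1) = 1 + 1.1 = 2.1.
Rank 2 is 56 and rank 3 is 96.
Interpolate: 56 + 0.1·(96 − 56) = 56 + 0.1·40 = 60.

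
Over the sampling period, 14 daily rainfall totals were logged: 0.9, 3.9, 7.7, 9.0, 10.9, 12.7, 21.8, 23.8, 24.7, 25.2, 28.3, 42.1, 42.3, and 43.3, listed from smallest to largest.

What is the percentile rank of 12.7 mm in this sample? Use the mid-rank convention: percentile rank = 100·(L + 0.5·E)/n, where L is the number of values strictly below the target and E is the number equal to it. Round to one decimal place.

Count below 12.7: L = 5; count equal: E = 1; n = 14.
Percentile rank = 100·(5 + 0.5·1)/14 = 100·5.5/14 = 39.29.

39.3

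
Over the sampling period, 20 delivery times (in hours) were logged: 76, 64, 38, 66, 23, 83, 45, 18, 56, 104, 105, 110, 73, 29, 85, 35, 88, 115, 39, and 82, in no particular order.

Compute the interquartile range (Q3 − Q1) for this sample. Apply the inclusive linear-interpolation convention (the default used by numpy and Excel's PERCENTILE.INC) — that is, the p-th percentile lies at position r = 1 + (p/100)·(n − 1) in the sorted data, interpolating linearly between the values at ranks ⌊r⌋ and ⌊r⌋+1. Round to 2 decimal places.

47.00

Sorted: 18, 23, 29, 35, 38, 39, 45, 56, 64, 66, 73, 76, 82, 83, 85, 88, 104, 105, 110, 115.
n = 20.
P25: r = 5.75; ranks 5–6 are 38, 39; interpolating gives 38.75.
P75: r = 15.25; ranks 15–16 are 85, 88; interpolating gives 85.75.
Difference: 85.75 − 38.75 = 47.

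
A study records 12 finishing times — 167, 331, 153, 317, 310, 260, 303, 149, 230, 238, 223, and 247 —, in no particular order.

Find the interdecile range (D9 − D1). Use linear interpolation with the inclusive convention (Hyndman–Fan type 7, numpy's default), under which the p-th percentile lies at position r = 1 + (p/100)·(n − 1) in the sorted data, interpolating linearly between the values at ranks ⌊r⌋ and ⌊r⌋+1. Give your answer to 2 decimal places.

161.90

Sorted: 149, 153, 167, 223, 230, 238, 247, 260, 303, 310, 317, 331.
n = 12.
P10: r = 2.1; ranks 2–3 are 153, 167; interpolating gives 154.4.
P90: r = 10.9; ranks 10–11 are 310, 317; interpolating gives 316.3.
Difference: 316.3 − 154.4 = 161.9.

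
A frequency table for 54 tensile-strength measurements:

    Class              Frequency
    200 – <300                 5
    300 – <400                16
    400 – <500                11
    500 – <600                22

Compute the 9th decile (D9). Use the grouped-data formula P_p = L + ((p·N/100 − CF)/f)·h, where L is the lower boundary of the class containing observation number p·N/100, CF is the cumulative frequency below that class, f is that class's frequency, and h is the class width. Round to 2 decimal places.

N = 54; target position k = 90/100 · 54 = 48.6.
Cumulative frequencies: 5, 21, 32, 54.
Observation 48.6 falls in the class 500 – <600.
L = 500, CF = 32, f = 22, h = 100.
P90 = 500 + ((48.6 − 32)/22)·100 = 500 + 75.4545 = 575.455.

575.45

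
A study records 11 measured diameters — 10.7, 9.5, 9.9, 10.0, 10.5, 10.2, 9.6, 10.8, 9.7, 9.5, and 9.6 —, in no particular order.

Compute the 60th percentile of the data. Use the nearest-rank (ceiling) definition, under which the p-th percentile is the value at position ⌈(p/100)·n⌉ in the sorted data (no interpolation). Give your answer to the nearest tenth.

Sorted: 9.5, 9.5, 9.6, 9.6, 9.7, 9.9, 10.0, 10.2, 10.5, 10.7, 10.8.
n = 11.
Position = ⌈60/100 · 11⌉ = ⌈6.6⌉ = 7.
The value at rank 7 is 10.0.

10.0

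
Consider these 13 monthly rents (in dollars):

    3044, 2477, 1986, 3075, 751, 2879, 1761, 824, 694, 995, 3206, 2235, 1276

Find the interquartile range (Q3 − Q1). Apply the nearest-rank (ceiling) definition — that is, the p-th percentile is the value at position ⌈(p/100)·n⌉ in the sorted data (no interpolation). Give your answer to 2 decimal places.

1884.00

Sorted: 694, 751, 824, 995, 1276, 1761, 1986, 2235, 2477, 2879, 3044, 3075, 3206.
n = 13.
P25: rank ⌈25/100·13⌉ = 4 → 995.
P75: rank ⌈75/100·13⌉ = 10 → 2879.
Difference: 2879 − 995 = 1884.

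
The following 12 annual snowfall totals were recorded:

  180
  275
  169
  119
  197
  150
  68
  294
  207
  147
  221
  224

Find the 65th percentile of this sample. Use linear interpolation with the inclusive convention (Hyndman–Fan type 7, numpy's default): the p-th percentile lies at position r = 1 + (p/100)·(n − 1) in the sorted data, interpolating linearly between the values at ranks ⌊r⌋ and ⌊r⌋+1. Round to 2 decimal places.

Sorted: 68, 119, 147, 150, 169, 180, 197, 207, 221, 224, 275, 294.
n = 12.
r = 1 + (65/100)·(12 − 1) = 1 + 7.15 = 8.15.
Rank 8 is 207 and rank 9 is 221.
Interpolate: 207 + 0.15·(221 − 207) = 207 + 0.15·14 = 209.1.

209.10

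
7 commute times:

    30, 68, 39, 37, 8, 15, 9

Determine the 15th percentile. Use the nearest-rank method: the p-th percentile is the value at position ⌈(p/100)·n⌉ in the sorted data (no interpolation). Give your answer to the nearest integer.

Sorted: 8, 9, 15, 30, 37, 39, 68.
n = 7.
Position = ⌈15/100 · 7⌉ = ⌈1.05⌉ = 2.
The value at rank 2 is 9.

9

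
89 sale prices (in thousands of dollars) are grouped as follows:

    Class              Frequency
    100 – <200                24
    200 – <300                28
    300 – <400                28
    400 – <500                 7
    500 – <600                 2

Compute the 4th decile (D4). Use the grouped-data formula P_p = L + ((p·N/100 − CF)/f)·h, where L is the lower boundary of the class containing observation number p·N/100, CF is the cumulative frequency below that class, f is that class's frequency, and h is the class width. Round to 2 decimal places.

241.43

N = 89; target position k = 40/100 · 89 = 35.6.
Cumulative frequencies: 24, 52, 80, 87, 89.
Observation 35.6 falls in the class 200 – <300.
L = 200, CF = 24, f = 28, h = 100.
P40 = 200 + ((35.6 − 24)/28)·100 = 200 + 41.4286 = 241.429.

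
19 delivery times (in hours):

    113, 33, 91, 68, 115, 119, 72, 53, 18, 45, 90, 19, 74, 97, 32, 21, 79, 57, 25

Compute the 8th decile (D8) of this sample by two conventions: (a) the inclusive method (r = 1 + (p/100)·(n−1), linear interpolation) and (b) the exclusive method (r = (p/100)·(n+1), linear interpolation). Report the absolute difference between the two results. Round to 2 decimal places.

Sorted: 18, 19, 21, 25, 32, 33, 45, 53, 57, 68, 72, 74, 79, 90, 91, 97, 113, 115, 119.
n = 19.
(a) r = 15.4; between ranks 15 (91) and 16 (97): 93.4.
(b) r = 16 → value at rank 16 = 97.
|93.4 − 97| = 3.6.

3.60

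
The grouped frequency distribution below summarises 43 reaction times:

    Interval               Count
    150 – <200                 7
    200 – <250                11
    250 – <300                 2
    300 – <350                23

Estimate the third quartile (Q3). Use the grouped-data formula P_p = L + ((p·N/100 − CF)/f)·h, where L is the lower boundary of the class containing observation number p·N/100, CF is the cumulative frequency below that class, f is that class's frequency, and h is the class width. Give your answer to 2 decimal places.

N = 43; target position k = 75/100 · 43 = 32.25.
Cumulative frequencies: 7, 18, 20, 43.
Observation 32.25 falls in the class 300 – <350.
L = 300, CF = 20, f = 23, h = 50.
P75 = 300 + ((32.25 − 20)/23)·50 = 300 + 26.6304 = 326.63.

326.63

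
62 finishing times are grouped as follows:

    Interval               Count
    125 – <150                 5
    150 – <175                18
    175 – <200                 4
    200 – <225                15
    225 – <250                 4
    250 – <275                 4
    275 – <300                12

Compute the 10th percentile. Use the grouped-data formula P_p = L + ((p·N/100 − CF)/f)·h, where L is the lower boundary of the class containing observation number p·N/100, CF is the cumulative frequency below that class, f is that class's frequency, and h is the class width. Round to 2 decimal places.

N = 62; target position k = 10/100 · 62 = 6.2.
Cumulative frequencies: 5, 23, 27, 42, 46, 50, 62.
Observation 6.2 falls in the class 150 – <175.
L = 150, CF = 5, f = 18, h = 25.
P10 = 150 + ((6.2 − 5)/18)·25 = 150 + 1.66667 = 151.667.

151.67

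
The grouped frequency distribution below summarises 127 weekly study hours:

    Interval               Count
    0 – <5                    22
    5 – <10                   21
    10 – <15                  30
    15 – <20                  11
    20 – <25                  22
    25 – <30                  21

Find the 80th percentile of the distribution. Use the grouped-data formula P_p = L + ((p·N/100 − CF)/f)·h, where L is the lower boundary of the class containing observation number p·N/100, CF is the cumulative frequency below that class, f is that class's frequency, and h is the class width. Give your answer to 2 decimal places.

N = 127; target position k = 80/100 · 127 = 101.6.
Cumulative frequencies: 22, 43, 73, 84, 106, 127.
Observation 101.6 falls in the class 20 – <25.
L = 20, CF = 84, f = 22, h = 5.
P80 = 20 + ((101.6 − 84)/22)·5 = 20 + 4 = 24.

24.00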